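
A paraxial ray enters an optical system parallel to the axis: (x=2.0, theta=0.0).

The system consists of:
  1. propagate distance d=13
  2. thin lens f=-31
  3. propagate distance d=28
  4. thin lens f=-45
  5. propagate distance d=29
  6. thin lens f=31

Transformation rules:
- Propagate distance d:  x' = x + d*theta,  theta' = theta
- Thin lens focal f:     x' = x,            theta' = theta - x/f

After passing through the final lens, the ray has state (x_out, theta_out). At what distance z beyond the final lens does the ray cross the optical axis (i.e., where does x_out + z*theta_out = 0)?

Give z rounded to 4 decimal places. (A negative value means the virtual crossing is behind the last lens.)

Initial: x=2.0000 theta=0.0000
After 1 (propagate distance d=13): x=2.0000 theta=0.0000
After 2 (thin lens f=-31): x=2.0000 theta=2/31 (≈0.0645)
After 3 (propagate distance d=28): x=118/31 (≈3.8065) theta=2/31 (≈0.0645)
After 4 (thin lens f=-45): x=118/31 (≈3.8065) theta=208/1395 (≈0.1491)
After 5 (propagate distance d=29): x=11342/1395 (≈8.1305) theta=208/1395 (≈0.1491)
After 6 (thin lens f=31): x=11342/1395 (≈8.1305) theta=-4894/43245 (≈-0.1132)
z_focus = -x_out/theta_out = -(11342/1395)/(-4894/43245) = 175801/2447 ≈ 71.8435
Rounded to 4 decimal places: z = 71.8435

Answer: 71.8435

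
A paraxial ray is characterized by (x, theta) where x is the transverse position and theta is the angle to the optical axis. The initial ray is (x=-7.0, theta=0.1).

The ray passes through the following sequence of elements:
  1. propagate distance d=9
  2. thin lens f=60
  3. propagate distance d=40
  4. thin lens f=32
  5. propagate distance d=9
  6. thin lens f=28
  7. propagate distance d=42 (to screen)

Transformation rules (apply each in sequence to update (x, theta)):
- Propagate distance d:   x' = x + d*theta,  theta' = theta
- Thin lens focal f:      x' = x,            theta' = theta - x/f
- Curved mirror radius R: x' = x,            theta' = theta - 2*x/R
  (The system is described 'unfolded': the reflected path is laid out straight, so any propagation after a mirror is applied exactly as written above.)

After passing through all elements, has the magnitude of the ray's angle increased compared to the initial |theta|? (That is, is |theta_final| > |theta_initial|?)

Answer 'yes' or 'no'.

Initial: x=-7.0000 theta=0.1000
After 1 (propagate distance d=9): x=-6.1000 theta=0.1000
After 2 (thin lens f=60): x=-6.1000 theta=121/600 (≈0.2017)
After 3 (propagate distance d=40): x=59/30 (≈1.9667) theta=121/600 (≈0.2017)
After 4 (thin lens f=32): x=59/30 (≈1.9667) theta=673/4800 (≈0.1402)
After 5 (propagate distance d=9): x=15497/4800 (≈3.2285) theta=673/4800 (≈0.1402)
After 6 (thin lens f=28): x=15497/4800 (≈3.2285) theta=3347/134400 (≈0.0249)
After 7 (propagate distance d=42 (to screen)): x=8207/1920 (≈4.2745) theta=3347/134400 (≈0.0249)
|theta_initial|=0.1000 |theta_final|=3347/134400 (≈0.0249) -> not increased

Answer: no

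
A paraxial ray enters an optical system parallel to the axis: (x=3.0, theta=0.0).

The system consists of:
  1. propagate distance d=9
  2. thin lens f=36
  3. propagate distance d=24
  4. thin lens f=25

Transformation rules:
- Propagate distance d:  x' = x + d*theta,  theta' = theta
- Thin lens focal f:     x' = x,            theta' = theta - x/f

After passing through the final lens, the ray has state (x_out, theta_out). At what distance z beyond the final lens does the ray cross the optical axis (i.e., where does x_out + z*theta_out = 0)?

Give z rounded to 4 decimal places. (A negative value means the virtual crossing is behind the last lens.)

Initial: x=3.0000 theta=0.0000
After 1 (propagate distance d=9): x=3.0000 theta=0.0000
After 2 (thin lens f=36): x=3.0000 theta=-1/12 (≈-0.0833)
After 3 (propagate distance d=24): x=1.0000 theta=-1/12 (≈-0.0833)
After 4 (thin lens f=25): x=1.0000 theta=-37/300 (≈-0.1233)
z_focus = -x_out/theta_out = -(1.0000)/(-37/300) = 300/37 ≈ 8.1081
Rounded to 4 decimal places: z = 8.1081

Answer: 8.1081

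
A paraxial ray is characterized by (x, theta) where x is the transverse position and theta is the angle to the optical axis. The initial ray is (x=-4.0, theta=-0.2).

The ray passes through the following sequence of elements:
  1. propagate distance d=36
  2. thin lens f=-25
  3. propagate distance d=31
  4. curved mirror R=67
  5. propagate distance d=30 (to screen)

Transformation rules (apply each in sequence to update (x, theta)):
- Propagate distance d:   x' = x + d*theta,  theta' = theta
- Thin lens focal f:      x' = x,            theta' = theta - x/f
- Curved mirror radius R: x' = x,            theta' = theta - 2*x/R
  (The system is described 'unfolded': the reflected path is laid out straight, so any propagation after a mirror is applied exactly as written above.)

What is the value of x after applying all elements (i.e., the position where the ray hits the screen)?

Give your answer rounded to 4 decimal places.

Initial: x=-4.0000 theta=-0.2000
After 1 (propagate distance d=36): x=-11.2000 theta=-0.2000
After 2 (thin lens f=-25): x=-11.2000 theta=-0.6480
After 3 (propagate distance d=31): x=-31.2880 theta=-0.6480
After 4 (curved mirror R=67): x=-31.2880 theta=479/1675 (≈0.2860)
After 5 (propagate distance d=30 (to screen)): x=-190187/8375 (≈-22.7089) theta=479/1675 (≈0.2860)
Rounded to 4 decimal places: x = -22.7089

Answer: -22.7089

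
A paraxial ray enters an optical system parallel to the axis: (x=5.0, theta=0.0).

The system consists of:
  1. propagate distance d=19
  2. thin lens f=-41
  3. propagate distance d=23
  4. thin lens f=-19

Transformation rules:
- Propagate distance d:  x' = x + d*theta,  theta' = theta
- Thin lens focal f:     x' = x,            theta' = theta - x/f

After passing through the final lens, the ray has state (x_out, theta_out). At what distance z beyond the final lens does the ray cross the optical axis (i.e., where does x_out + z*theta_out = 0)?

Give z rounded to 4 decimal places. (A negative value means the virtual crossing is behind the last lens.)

Initial: x=5.0000 theta=0.0000
After 1 (propagate distance d=19): x=5.0000 theta=0.0000
After 2 (thin lens f=-41): x=5.0000 theta=5/41 (≈0.1220)
After 3 (propagate distance d=23): x=320/41 (≈7.8049) theta=5/41 (≈0.1220)
After 4 (thin lens f=-19): x=320/41 (≈7.8049) theta=415/779 (≈0.5327)
z_focus = -x_out/theta_out = -(320/41)/(415/779) = -1216/83 ≈ -14.6506
Rounded to 4 decimal places: z = -14.6506

Answer: -14.6506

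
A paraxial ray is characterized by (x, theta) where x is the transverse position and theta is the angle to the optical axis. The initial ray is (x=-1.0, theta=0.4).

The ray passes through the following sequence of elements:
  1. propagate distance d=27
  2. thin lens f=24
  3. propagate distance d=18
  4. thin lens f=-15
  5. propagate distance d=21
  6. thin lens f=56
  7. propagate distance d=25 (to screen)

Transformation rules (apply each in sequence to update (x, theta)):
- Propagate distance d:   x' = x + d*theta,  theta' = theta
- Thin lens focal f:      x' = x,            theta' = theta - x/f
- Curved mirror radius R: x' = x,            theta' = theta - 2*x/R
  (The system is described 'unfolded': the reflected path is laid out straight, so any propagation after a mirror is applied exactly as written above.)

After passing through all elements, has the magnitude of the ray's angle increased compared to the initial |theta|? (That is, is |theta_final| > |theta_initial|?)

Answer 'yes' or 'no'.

Answer: no

Derivation:
Initial: x=-1.0000 theta=0.4000
After 1 (propagate distance d=27): x=9.8000 theta=0.4000
After 2 (thin lens f=24): x=9.8000 theta=-1/120 (≈-0.0083)
After 3 (propagate distance d=18): x=9.6500 theta=-1/120 (≈-0.0083)
After 4 (thin lens f=-15): x=9.6500 theta=0.6350
After 5 (propagate distance d=21): x=22.9850 theta=0.6350
After 6 (thin lens f=56): x=22.9850 theta=503/2240 (≈0.2246)
After 7 (propagate distance d=25 (to screen)): x=320307/11200 (≈28.5988) theta=503/2240 (≈0.2246)
|theta_initial|=0.4000 |theta_final|=503/2240 (≈0.2246) -> not increased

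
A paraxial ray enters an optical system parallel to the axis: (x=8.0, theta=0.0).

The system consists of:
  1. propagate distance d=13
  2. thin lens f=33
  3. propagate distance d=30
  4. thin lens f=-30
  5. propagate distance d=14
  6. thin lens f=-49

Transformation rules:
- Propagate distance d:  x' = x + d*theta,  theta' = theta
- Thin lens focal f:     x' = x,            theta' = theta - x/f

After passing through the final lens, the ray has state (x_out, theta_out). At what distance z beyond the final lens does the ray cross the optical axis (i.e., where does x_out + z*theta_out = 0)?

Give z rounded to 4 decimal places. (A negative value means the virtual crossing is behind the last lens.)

Initial: x=8.0000 theta=0.0000
After 1 (propagate distance d=13): x=8.0000 theta=0.0000
After 2 (thin lens f=33): x=8.0000 theta=-8/33 (≈-0.2424)
After 3 (propagate distance d=30): x=8/11 (≈0.7273) theta=-8/33 (≈-0.2424)
After 4 (thin lens f=-30): x=8/11 (≈0.7273) theta=-12/55 (≈-0.2182)
After 5 (propagate distance d=14): x=-128/55 (≈-2.3273) theta=-12/55 (≈-0.2182)
After 6 (thin lens f=-49): x=-128/55 (≈-2.3273) theta=-716/2695 (≈-0.2657)
z_focus = -x_out/theta_out = -(-128/55)/(-716/2695) = -1568/179 ≈ -8.7598
Rounded to 4 decimal places: z = -8.7598

Answer: -8.7598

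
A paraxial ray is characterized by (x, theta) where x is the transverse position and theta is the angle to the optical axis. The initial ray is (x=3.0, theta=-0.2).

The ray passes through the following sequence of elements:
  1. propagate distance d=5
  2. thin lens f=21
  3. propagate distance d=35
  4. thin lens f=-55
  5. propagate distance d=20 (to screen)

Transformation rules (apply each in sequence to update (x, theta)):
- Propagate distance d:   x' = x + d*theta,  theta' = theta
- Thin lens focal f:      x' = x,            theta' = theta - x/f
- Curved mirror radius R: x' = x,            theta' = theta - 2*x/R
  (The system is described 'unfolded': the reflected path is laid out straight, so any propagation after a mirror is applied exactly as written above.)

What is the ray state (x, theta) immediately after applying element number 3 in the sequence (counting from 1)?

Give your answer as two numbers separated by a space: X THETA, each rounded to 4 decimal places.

Answer: -8.3333 -0.2952

Derivation:
Initial: x=3.0000 theta=-0.2000
After 1 (propagate distance d=5): x=2.0000 theta=-0.2000
After 2 (thin lens f=21): x=2.0000 theta=-31/105 (≈-0.2952)
After 3 (propagate distance d=35): x=-25/3 (≈-8.3333) theta=-31/105 (≈-0.2952)
Rounded to 4 decimal places: x = -8.3333, theta = -0.2952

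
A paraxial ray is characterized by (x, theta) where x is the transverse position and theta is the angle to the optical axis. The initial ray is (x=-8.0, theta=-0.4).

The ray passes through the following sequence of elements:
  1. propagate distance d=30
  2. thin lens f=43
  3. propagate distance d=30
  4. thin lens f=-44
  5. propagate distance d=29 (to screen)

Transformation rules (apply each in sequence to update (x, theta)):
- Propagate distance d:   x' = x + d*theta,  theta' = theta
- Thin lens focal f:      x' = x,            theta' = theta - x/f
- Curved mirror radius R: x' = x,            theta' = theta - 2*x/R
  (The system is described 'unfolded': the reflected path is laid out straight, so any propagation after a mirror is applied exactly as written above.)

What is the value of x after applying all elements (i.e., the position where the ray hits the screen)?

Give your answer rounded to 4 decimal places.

Initial: x=-8.0000 theta=-0.4000
After 1 (propagate distance d=30): x=-20.0000 theta=-0.4000
After 2 (thin lens f=43): x=-20.0000 theta=14/215 (≈0.0651)
After 3 (propagate distance d=30): x=-776/43 (≈-18.0465) theta=14/215 (≈0.0651)
After 4 (thin lens f=-44): x=-776/43 (≈-18.0465) theta=-816/2365 (≈-0.3450)
After 5 (propagate distance d=29 (to screen)): x=-66344/2365 (≈-28.0524) theta=-816/2365 (≈-0.3450)
Rounded to 4 decimal places: x = -28.0524

Answer: -28.0524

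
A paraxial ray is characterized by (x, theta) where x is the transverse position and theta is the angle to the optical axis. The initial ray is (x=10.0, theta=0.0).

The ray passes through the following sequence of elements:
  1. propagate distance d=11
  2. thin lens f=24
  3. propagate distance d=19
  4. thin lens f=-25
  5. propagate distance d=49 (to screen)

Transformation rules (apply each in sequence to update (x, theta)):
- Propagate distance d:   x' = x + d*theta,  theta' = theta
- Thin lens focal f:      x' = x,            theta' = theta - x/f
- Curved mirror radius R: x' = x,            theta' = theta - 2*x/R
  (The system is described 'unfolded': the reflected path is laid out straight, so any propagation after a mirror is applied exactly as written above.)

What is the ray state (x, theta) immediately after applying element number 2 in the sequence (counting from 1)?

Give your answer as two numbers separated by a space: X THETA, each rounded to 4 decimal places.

Initial: x=10.0000 theta=0.0000
After 1 (propagate distance d=11): x=10.0000 theta=0.0000
After 2 (thin lens f=24): x=10.0000 theta=-5/12 (≈-0.4167)
Rounded to 4 decimal places: x = 10.0000, theta = -0.4167

Answer: 10.0000 -0.4167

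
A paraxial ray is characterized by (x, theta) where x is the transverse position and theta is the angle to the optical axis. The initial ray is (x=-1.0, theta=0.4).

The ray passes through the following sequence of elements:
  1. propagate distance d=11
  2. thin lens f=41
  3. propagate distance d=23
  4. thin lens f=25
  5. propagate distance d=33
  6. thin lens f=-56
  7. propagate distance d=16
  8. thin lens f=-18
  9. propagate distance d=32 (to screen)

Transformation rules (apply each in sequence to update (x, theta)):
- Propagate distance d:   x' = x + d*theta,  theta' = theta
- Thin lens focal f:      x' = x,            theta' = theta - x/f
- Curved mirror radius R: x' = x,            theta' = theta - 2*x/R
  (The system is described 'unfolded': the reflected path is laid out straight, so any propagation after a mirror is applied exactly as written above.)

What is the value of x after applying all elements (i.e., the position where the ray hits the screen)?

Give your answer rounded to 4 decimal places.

Initial: x=-1.0000 theta=0.4000
After 1 (propagate distance d=11): x=3.4000 theta=0.4000
After 2 (thin lens f=41): x=3.4000 theta=13/41 (≈0.3171)
After 3 (propagate distance d=23): x=2192/205 (≈10.6927) theta=13/41 (≈0.3171)
After 4 (thin lens f=25): x=2192/205 (≈10.6927) theta=-567/5125 (≈-0.1106)
After 5 (propagate distance d=33): x=36089/5125 (≈7.0418) theta=-567/5125 (≈-0.1106)
After 6 (thin lens f=-56): x=36089/5125 (≈7.0418) theta=4337/287000 (≈0.0151)
After 7 (propagate distance d=16): x=261297/35875 (≈7.2835) theta=4337/287000 (≈0.0151)
After 8 (thin lens f=-18): x=261297/35875 (≈7.2835) theta=120469/287000 (≈0.4198)
After 9 (propagate distance d=32 (to screen)): x=743173/35875 (≈20.7156) theta=120469/287000 (≈0.4198)
Rounded to 4 decimal places: x = 20.7156

Answer: 20.7156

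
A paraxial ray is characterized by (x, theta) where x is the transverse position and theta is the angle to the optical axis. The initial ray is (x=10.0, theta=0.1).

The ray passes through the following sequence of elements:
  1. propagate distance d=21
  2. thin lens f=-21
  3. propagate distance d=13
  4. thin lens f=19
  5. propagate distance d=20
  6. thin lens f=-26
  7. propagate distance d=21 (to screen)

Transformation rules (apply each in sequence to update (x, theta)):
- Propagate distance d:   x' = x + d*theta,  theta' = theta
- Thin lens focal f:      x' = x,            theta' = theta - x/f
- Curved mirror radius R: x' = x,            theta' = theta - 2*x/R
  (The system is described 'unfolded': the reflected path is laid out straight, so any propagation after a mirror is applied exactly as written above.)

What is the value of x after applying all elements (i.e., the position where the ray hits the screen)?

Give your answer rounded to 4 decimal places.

Answer: 13.5699

Derivation:
Initial: x=10.0000 theta=0.1000
After 1 (propagate distance d=21): x=12.1000 theta=0.1000
After 2 (thin lens f=-21): x=12.1000 theta=71/105 (≈0.6762)
After 3 (propagate distance d=13): x=4387/210 (≈20.8905) theta=71/105 (≈0.6762)
After 4 (thin lens f=19): x=4387/210 (≈20.8905) theta=-563/1330 (≈-0.4233)
After 5 (propagate distance d=20): x=49573/3990 (≈12.4243) theta=-563/1330 (≈-0.4233)
After 6 (thin lens f=-26): x=49573/3990 (≈12.4243) theta=5659/103740 (≈0.0545)
After 7 (propagate distance d=21 (to screen)): x=1407737/103740 (≈13.5699) theta=5659/103740 (≈0.0545)
Rounded to 4 decimal places: x = 13.5699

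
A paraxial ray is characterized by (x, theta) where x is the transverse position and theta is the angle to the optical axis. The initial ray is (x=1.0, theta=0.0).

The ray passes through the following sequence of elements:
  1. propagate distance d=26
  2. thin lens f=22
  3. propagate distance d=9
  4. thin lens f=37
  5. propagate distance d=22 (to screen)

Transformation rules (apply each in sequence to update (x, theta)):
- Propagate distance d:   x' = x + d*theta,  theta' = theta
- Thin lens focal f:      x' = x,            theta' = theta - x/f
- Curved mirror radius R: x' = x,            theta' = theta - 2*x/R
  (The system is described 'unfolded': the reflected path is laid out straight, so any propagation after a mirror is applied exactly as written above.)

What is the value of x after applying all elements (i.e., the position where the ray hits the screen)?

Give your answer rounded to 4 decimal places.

Answer: -0.7604

Derivation:
Initial: x=1.0000 theta=0.0000
After 1 (propagate distance d=26): x=1.0000 theta=0.0000
After 2 (thin lens f=22): x=1.0000 theta=-1/22 (≈-0.0455)
After 3 (propagate distance d=9): x=13/22 (≈0.5909) theta=-1/22 (≈-0.0455)
After 4 (thin lens f=37): x=13/22 (≈0.5909) theta=-25/407 (≈-0.0614)
After 5 (propagate distance d=22 (to screen)): x=-619/814 (≈-0.7604) theta=-25/407 (≈-0.0614)
Rounded to 4 decimal places: x = -0.7604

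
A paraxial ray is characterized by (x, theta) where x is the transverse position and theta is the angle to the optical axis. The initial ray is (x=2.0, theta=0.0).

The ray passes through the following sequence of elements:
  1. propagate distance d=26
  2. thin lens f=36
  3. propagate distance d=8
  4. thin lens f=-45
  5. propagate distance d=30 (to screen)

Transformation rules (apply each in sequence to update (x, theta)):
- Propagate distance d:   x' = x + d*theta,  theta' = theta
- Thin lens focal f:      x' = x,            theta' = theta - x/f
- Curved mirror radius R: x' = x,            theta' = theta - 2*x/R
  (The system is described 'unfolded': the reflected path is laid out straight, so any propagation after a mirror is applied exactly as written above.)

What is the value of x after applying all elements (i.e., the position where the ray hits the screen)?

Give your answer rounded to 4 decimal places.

Initial: x=2.0000 theta=0.0000
After 1 (propagate distance d=26): x=2.0000 theta=0.0000
After 2 (thin lens f=36): x=2.0000 theta=-1/18 (≈-0.0556)
After 3 (propagate distance d=8): x=14/9 (≈1.5556) theta=-1/18 (≈-0.0556)
After 4 (thin lens f=-45): x=14/9 (≈1.5556) theta=-17/810 (≈-0.0210)
After 5 (propagate distance d=30 (to screen)): x=25/27 (≈0.9259) theta=-17/810 (≈-0.0210)
Rounded to 4 decimal places: x = 0.9259

Answer: 0.9259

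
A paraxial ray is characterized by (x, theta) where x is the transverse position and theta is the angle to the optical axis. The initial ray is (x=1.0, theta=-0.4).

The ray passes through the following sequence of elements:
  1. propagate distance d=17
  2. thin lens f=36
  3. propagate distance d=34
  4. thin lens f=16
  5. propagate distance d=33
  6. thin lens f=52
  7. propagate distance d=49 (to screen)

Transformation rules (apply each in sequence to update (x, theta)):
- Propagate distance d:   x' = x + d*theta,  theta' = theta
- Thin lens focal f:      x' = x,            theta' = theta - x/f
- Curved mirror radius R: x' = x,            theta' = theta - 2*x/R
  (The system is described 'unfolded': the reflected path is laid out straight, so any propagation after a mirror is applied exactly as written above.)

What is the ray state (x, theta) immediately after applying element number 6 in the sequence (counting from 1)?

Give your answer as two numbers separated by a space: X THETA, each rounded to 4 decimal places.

Answer: 6.9090 0.4984

Derivation:
Initial: x=1.0000 theta=-0.4000
After 1 (propagate distance d=17): x=-5.8000 theta=-0.4000
After 2 (thin lens f=36): x=-5.8000 theta=-43/180 (≈-0.2389)
After 3 (propagate distance d=34): x=-1253/90 (≈-13.9222) theta=-43/180 (≈-0.2389)
After 4 (thin lens f=16): x=-1253/90 (≈-13.9222) theta=101/160 (≈0.6313)
After 5 (propagate distance d=33): x=9949/1440 (≈6.9090) theta=101/160 (≈0.6313)
After 6 (thin lens f=52): x=9949/1440 (≈6.9090) theta=37319/74880 (≈0.4984)
Rounded to 4 decimal places: x = 6.9090, theta = 0.4984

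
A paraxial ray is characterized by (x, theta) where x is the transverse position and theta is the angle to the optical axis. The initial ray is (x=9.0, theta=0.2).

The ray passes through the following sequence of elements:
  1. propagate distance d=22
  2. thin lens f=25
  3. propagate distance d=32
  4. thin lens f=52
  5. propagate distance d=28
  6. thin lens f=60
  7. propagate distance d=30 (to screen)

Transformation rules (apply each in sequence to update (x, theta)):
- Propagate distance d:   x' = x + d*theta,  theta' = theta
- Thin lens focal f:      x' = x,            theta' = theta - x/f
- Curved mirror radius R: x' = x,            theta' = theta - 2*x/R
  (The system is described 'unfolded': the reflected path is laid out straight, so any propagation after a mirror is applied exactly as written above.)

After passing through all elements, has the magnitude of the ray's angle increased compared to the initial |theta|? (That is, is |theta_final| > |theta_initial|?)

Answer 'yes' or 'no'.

Initial: x=9.0000 theta=0.2000
After 1 (propagate distance d=22): x=13.4000 theta=0.2000
After 2 (thin lens f=25): x=13.4000 theta=-0.3360
After 3 (propagate distance d=32): x=2.6480 theta=-0.3360
After 4 (thin lens f=52): x=2.6480 theta=-503/1300 (≈-0.3869)
After 5 (propagate distance d=28): x=-13302/1625 (≈-8.1858) theta=-503/1300 (≈-0.3869)
After 6 (thin lens f=60): x=-13302/1625 (≈-8.1858) theta=-8141/32500 (≈-0.2505)
After 7 (propagate distance d=30 (to screen)): x=-51027/3250 (≈-15.7006) theta=-8141/32500 (≈-0.2505)
|theta_initial|=0.2000 |theta_final|=8141/32500 (≈0.2505) -> increased

Answer: yes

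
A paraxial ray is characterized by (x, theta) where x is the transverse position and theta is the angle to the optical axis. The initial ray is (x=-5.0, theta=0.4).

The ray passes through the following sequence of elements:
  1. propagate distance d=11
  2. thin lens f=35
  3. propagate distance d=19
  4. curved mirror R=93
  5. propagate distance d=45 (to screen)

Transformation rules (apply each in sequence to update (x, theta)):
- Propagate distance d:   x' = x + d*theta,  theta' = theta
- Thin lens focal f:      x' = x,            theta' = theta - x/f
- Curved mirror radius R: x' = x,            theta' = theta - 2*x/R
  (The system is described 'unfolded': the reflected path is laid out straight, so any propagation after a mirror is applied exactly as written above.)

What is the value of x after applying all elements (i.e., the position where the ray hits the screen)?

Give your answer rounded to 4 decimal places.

Answer: 19.0077

Derivation:
Initial: x=-5.0000 theta=0.4000
After 1 (propagate distance d=11): x=-0.6000 theta=0.4000
After 2 (thin lens f=35): x=-0.6000 theta=73/175 (≈0.4171)
After 3 (propagate distance d=19): x=1282/175 (≈7.3257) theta=73/175 (≈0.4171)
After 4 (curved mirror R=93): x=1282/175 (≈7.3257) theta=169/651 (≈0.2596)
After 5 (propagate distance d=45 (to screen)): x=14731/775 (≈19.0077) theta=169/651 (≈0.2596)
Rounded to 4 decimal places: x = 19.0077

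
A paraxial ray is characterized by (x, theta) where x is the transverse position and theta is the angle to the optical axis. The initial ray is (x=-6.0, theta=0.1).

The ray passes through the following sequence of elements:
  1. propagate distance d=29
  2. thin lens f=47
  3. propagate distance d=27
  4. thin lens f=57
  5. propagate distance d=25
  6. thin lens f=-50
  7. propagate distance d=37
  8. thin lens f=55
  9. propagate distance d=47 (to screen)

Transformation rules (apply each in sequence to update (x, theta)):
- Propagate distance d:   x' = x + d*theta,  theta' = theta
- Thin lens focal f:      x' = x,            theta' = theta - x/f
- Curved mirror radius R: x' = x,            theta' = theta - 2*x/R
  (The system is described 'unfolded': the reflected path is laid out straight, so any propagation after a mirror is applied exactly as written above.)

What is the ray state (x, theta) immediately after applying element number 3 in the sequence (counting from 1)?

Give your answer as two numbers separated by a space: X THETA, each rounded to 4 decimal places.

Answer: 1.3809 0.1660

Derivation:
Initial: x=-6.0000 theta=0.1000
After 1 (propagate distance d=29): x=-3.1000 theta=0.1000
After 2 (thin lens f=47): x=-3.1000 theta=39/235 (≈0.1660)
After 3 (propagate distance d=27): x=649/470 (≈1.3809) theta=39/235 (≈0.1660)
Rounded to 4 decimal places: x = 1.3809, theta = 0.1660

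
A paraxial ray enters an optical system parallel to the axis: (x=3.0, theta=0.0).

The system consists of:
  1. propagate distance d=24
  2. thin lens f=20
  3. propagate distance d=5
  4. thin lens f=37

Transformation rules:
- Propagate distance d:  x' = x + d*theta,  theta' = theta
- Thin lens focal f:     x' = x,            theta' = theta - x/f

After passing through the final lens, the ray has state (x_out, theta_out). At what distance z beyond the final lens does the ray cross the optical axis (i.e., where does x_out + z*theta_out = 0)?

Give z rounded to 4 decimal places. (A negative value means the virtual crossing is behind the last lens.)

Initial: x=3.0000 theta=0.0000
After 1 (propagate distance d=24): x=3.0000 theta=0.0000
After 2 (thin lens f=20): x=3.0000 theta=-0.1500
After 3 (propagate distance d=5): x=2.2500 theta=-0.1500
After 4 (thin lens f=37): x=2.2500 theta=-39/185 (≈-0.2108)
z_focus = -x_out/theta_out = -(2.2500)/(-39/185) = 555/52 ≈ 10.6731
Rounded to 4 decimal places: z = 10.6731

Answer: 10.6731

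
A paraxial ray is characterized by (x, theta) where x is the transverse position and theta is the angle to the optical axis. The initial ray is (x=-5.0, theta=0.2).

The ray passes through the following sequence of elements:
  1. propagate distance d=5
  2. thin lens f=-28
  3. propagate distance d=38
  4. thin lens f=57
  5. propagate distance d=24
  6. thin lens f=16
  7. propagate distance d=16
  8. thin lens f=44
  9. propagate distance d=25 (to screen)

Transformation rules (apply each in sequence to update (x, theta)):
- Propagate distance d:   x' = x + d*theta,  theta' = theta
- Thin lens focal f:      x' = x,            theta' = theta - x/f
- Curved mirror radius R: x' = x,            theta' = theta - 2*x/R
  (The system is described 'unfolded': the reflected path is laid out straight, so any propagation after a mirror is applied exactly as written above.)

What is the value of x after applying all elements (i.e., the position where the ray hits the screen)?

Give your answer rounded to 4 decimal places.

Initial: x=-5.0000 theta=0.2000
After 1 (propagate distance d=5): x=-4.0000 theta=0.2000
After 2 (thin lens f=-28): x=-4.0000 theta=2/35 (≈0.0571)
After 3 (propagate distance d=38): x=-64/35 (≈-1.8286) theta=2/35 (≈0.0571)
After 4 (thin lens f=57): x=-64/35 (≈-1.8286) theta=178/1995 (≈0.0892)
After 5 (propagate distance d=24): x=208/665 (≈0.3128) theta=178/1995 (≈0.0892)
After 6 (thin lens f=16): x=208/665 (≈0.3128) theta=139/1995 (≈0.0697)
After 7 (propagate distance d=16): x=2848/1995 (≈1.4276) theta=139/1995 (≈0.0697)
After 8 (thin lens f=44): x=2848/1995 (≈1.4276) theta=43/1155 (≈0.0372)
After 9 (propagate distance d=25 (to screen)): x=17251/7315 (≈2.3583) theta=43/1155 (≈0.0372)
Rounded to 4 decimal places: x = 2.3583

Answer: 2.3583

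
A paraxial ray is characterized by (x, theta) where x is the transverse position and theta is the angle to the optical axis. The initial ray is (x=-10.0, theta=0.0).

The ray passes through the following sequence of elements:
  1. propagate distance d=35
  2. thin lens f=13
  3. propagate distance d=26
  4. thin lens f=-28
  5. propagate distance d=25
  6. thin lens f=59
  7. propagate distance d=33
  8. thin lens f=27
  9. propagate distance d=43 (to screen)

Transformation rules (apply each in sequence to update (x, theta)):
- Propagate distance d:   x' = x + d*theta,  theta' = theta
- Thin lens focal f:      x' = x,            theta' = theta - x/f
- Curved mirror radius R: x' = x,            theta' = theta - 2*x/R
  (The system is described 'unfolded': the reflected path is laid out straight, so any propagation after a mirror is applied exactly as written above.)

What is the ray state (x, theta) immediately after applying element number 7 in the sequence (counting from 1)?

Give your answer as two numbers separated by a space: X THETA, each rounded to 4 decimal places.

Initial: x=-10.0000 theta=0.0000
After 1 (propagate distance d=35): x=-10.0000 theta=0.0000
After 2 (thin lens f=13): x=-10.0000 theta=10/13 (≈0.7692)
After 3 (propagate distance d=26): x=10.0000 theta=10/13 (≈0.7692)
After 4 (thin lens f=-28): x=10.0000 theta=205/182 (≈1.1264)
After 5 (propagate distance d=25): x=6945/182 (≈38.1593) theta=205/182 (≈1.1264)
After 6 (thin lens f=59): x=6945/182 (≈38.1593) theta=2575/5369 (≈0.4796)
After 7 (propagate distance d=33): x=82815/1534 (≈53.9863) theta=2575/5369 (≈0.4796)
Rounded to 4 decimal places: x = 53.9863, theta = 0.4796

Answer: 53.9863 0.4796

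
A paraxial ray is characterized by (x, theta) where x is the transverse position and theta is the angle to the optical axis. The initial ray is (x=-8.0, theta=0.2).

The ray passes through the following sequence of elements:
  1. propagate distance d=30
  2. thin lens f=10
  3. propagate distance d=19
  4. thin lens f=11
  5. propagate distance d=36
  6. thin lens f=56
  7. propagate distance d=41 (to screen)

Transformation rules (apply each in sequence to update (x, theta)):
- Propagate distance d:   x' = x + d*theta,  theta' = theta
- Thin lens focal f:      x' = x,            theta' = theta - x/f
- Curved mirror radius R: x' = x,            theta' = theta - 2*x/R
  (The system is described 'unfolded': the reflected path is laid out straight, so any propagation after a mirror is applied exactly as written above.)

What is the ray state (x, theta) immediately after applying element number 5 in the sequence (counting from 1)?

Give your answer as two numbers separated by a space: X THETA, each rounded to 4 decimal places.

Answer: 1.6727 -0.1091

Derivation:
Initial: x=-8.0000 theta=0.2000
After 1 (propagate distance d=30): x=-2.0000 theta=0.2000
After 2 (thin lens f=10): x=-2.0000 theta=0.4000
After 3 (propagate distance d=19): x=5.6000 theta=0.4000
After 4 (thin lens f=11): x=5.6000 theta=-6/55 (≈-0.1091)
After 5 (propagate distance d=36): x=92/55 (≈1.6727) theta=-6/55 (≈-0.1091)
Rounded to 4 decimal places: x = 1.6727, theta = -0.1091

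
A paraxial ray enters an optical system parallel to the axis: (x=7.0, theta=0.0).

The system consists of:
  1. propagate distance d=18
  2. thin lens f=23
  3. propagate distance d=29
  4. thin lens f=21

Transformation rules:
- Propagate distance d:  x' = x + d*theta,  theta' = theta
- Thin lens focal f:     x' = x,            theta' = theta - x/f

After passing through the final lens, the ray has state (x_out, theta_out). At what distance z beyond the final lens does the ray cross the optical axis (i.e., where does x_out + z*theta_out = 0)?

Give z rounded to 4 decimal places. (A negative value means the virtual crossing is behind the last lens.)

Initial: x=7.0000 theta=0.0000
After 1 (propagate distance d=18): x=7.0000 theta=0.0000
After 2 (thin lens f=23): x=7.0000 theta=-7/23 (≈-0.3043)
After 3 (propagate distance d=29): x=-42/23 (≈-1.8261) theta=-7/23 (≈-0.3043)
After 4 (thin lens f=21): x=-42/23 (≈-1.8261) theta=-5/23 (≈-0.2174)
z_focus = -x_out/theta_out = -(-42/23)/(-5/23) = -8.4000
Rounded to 4 decimal places: z = -8.4000

Answer: -8.4000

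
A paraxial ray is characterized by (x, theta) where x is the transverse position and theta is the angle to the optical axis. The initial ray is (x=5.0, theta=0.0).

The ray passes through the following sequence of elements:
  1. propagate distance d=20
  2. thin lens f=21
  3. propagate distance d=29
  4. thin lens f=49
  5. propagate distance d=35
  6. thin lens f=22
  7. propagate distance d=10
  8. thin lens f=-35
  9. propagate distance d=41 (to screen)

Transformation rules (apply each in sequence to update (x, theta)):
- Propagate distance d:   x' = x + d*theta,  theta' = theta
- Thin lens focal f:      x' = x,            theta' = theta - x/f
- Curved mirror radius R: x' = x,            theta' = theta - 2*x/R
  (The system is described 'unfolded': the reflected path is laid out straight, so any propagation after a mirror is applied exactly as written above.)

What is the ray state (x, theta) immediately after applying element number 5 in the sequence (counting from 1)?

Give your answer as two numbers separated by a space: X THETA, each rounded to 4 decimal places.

Answer: -8.8776 -0.1992

Derivation:
Initial: x=5.0000 theta=0.0000
After 1 (propagate distance d=20): x=5.0000 theta=0.0000
After 2 (thin lens f=21): x=5.0000 theta=-5/21 (≈-0.2381)
After 3 (propagate distance d=29): x=-40/21 (≈-1.9048) theta=-5/21 (≈-0.2381)
After 4 (thin lens f=49): x=-40/21 (≈-1.9048) theta=-205/1029 (≈-0.1992)
After 5 (propagate distance d=35): x=-435/49 (≈-8.8776) theta=-205/1029 (≈-0.1992)
Rounded to 4 decimal places: x = -8.8776, theta = -0.1992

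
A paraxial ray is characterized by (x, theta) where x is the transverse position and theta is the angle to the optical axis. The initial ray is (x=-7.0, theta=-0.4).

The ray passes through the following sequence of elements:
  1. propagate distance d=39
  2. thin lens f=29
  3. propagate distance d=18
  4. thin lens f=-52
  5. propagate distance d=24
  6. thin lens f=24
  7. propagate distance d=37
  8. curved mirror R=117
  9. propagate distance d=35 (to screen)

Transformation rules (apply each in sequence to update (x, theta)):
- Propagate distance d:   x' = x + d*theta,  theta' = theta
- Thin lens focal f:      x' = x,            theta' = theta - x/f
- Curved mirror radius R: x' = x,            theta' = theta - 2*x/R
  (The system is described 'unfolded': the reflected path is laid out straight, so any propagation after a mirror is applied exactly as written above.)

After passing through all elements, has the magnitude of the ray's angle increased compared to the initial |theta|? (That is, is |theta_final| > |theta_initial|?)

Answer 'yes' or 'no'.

Initial: x=-7.0000 theta=-0.4000
After 1 (propagate distance d=39): x=-22.6000 theta=-0.4000
After 2 (thin lens f=29): x=-22.6000 theta=11/29 (≈0.3793)
After 3 (propagate distance d=18): x=-2287/145 (≈-15.7724) theta=11/29 (≈0.3793)
After 4 (thin lens f=-52): x=-2287/145 (≈-15.7724) theta=573/7540 (≈0.0760)
After 5 (propagate distance d=24): x=-26293/1885 (≈-13.9485) theta=573/7540 (≈0.0760)
After 6 (thin lens f=24): x=-26293/1885 (≈-13.9485) theta=2287/3480 (≈0.6572)
After 7 (propagate distance d=37): x=93803/9048 (≈10.3673) theta=2287/3480 (≈0.6572)
After 8 (curved mirror R=117): x=93803/9048 (≈10.3673) theta=2540497/5293080 (≈0.4800)
After 9 (propagate distance d=35 (to screen)): x=495835/18252 (≈27.1661) theta=2540497/5293080 (≈0.4800)
|theta_initial|=0.4000 |theta_final|=2540497/5293080 (≈0.4800) -> increased

Answer: yes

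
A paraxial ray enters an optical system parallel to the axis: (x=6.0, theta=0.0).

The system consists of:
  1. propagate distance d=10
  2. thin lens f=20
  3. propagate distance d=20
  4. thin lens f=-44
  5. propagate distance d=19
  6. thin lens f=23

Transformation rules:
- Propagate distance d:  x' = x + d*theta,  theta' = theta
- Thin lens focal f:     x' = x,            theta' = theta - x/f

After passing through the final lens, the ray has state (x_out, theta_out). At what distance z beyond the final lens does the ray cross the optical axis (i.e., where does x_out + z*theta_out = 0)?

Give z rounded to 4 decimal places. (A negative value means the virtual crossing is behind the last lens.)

Initial: x=6.0000 theta=0.0000
After 1 (propagate distance d=10): x=6.0000 theta=0.0000
After 2 (thin lens f=20): x=6.0000 theta=-0.3000
After 3 (propagate distance d=20): x=0.0000 theta=-0.3000
After 4 (thin lens f=-44): x=0.0000 theta=-0.3000
After 5 (propagate distance d=19): x=-5.7000 theta=-0.3000
After 6 (thin lens f=23): x=-5.7000 theta=-6/115 (≈-0.0522)
z_focus = -x_out/theta_out = -(-5.7000)/(-6/115) = -109.2500
Rounded to 4 decimal places: z = -109.2500

Answer: -109.2500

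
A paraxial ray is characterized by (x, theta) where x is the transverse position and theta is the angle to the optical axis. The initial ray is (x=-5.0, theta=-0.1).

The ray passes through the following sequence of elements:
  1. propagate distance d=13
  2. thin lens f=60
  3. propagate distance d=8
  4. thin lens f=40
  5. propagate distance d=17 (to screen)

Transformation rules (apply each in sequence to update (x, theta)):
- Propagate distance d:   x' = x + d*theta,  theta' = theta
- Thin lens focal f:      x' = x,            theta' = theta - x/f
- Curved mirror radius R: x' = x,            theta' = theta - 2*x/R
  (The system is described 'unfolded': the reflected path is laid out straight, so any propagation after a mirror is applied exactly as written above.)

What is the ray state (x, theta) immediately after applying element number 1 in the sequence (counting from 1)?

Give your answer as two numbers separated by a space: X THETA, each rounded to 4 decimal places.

Answer: -6.3000 -0.1000

Derivation:
Initial: x=-5.0000 theta=-0.1000
After 1 (propagate distance d=13): x=-6.3000 theta=-0.1000
Rounded to 4 decimal places: x = -6.3000, theta = -0.1000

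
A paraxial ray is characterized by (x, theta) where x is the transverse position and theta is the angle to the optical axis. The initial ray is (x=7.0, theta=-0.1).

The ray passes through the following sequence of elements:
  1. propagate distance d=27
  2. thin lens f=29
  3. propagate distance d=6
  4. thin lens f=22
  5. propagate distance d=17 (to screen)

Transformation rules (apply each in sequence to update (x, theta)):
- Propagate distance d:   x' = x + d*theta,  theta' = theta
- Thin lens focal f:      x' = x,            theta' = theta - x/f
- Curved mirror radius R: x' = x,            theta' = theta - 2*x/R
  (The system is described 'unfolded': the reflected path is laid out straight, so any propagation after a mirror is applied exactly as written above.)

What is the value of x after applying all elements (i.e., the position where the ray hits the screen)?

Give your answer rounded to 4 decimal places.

Answer: -3.5820

Derivation:
Initial: x=7.0000 theta=-0.1000
After 1 (propagate distance d=27): x=4.3000 theta=-0.1000
After 2 (thin lens f=29): x=4.3000 theta=-36/145 (≈-0.2483)
After 3 (propagate distance d=6): x=163/58 (≈2.8103) theta=-36/145 (≈-0.2483)
After 4 (thin lens f=22): x=163/58 (≈2.8103) theta=-2399/6380 (≈-0.3760)
After 5 (propagate distance d=17 (to screen)): x=-22853/6380 (≈-3.5820) theta=-2399/6380 (≈-0.3760)
Rounded to 4 decimal places: x = -3.5820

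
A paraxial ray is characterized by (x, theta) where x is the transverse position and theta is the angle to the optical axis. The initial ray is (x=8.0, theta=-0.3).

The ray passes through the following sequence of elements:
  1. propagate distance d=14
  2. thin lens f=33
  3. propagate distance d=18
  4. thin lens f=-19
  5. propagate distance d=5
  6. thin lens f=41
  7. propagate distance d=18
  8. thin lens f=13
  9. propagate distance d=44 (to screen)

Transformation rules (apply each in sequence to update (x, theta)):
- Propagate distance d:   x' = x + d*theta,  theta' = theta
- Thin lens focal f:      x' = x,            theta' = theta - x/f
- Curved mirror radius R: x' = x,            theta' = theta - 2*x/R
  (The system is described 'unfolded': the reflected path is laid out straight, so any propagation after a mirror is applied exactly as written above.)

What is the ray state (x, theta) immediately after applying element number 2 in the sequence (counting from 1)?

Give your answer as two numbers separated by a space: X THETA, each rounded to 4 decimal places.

Answer: 3.8000 -0.4152

Derivation:
Initial: x=8.0000 theta=-0.3000
After 1 (propagate distance d=14): x=3.8000 theta=-0.3000
After 2 (thin lens f=33): x=3.8000 theta=-137/330 (≈-0.4152)
Rounded to 4 decimal places: x = 3.8000, theta = -0.4152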